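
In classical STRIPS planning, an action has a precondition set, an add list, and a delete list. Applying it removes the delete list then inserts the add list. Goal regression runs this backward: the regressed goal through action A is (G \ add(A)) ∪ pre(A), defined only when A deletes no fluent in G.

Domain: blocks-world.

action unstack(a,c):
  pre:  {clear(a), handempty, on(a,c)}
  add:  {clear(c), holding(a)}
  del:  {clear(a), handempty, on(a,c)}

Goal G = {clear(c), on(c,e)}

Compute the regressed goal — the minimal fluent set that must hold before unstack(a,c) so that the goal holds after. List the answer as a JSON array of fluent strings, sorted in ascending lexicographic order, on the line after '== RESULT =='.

Regress:
  G ∩ del = {}  (empty — regression defined)
  G \ add = {clear(c), on(c,e)} \ {clear(c), holding(a)} = {on(c,e)}
  ∪ pre   = {on(c,e)} ∪ {clear(a), handempty, on(a,c)}
          = {clear(a), handempty, on(a,c), on(c,e)}

== RESULT ==
["clear(a)", "handempty", "on(a,c)", "on(c,e)"]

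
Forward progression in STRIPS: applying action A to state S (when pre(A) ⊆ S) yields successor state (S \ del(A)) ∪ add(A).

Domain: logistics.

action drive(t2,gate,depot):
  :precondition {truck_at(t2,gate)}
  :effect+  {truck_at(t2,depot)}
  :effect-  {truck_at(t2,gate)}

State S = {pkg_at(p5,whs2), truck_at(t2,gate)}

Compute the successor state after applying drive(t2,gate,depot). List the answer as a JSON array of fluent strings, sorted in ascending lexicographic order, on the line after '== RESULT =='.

Progress:
  pre ⊆ S: {truck_at(t2,gate)} ⊆ S  — applicable
  S \ del = {pkg_at(p5,whs2)}
  ∪ add   = {pkg_at(p5,whs2), truck_at(t2,depot)}

== RESULT ==
["pkg_at(p5,whs2)", "truck_at(t2,depot)"]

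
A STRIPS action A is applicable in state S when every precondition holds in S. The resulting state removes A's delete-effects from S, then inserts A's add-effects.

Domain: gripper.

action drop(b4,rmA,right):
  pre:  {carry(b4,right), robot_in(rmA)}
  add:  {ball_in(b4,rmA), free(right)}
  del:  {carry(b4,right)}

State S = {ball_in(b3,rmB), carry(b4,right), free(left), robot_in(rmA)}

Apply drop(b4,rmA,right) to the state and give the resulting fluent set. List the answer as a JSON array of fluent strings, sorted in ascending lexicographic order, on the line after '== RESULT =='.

Compute (S \ del) ∪ add:
  pre ⊆ S: {carry(b4,right), robot_in(rmA)} ⊆ S  — applicable
  S \ del = {ball_in(b3,rmB), free(left), robot_in(rmA)}
  ∪ add   = {ball_in(b3,rmB), ball_in(b4,rmA), free(left), free(right), robot_in(rmA)}

== RESULT ==
["ball_in(b3,rmB)", "ball_in(b4,rmA)", "free(left)", "free(right)", "robot_in(rmA)"]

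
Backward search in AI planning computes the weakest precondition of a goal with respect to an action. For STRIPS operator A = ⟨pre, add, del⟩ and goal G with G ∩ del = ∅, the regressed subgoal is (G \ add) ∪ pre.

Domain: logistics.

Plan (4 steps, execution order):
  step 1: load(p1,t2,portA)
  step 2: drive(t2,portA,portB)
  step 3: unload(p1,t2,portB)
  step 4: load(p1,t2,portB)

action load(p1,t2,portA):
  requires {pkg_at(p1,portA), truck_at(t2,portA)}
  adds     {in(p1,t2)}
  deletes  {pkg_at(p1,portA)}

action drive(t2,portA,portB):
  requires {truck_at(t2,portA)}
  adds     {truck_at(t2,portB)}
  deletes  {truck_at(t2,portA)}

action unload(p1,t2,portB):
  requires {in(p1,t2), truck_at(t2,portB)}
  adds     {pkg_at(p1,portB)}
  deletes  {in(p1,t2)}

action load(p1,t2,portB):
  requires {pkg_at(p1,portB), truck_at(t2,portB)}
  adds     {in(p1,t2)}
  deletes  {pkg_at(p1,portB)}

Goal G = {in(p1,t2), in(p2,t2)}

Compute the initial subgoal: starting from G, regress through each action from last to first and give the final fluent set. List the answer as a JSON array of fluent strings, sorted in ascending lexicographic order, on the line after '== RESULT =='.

Regress step by step:
  through step 4 (load(p1,t2,portB)): drop {in(p1,t2)}, keep {in(p2,t2)}, require {pkg_at(p1,portB), truck_at(t2,portB)}
    → {in(p2,t2), pkg_at(p1,portB), truck_at(t2,portB)}
  through step 3 (unload(p1,t2,portB)): drop {pkg_at(p1,portB)}, keep {in(p2,t2), truck_at(t2,portB)}, require {in(p1,t2), truck_at(t2,portB)}
    → {in(p1,t2), in(p2,t2), truck_at(t2,portB)}
  through step 2 (drive(t2,portA,portB)): drop {truck_at(t2,portB)}, keep {in(p1,t2), in(p2,t2)}, require {truck_at(t2,portA)}
    → {in(p1,t2), in(p2,t2), truck_at(t2,portA)}
  through step 1 (load(p1,t2,portA)): drop {in(p1,t2)}, keep {in(p2,t2), truck_at(t2,portA)}, require {pkg_at(p1,portA), truck_at(t2,portA)}
    → {in(p2,t2), pkg_at(p1,portA), truck_at(t2,portA)}

== RESULT ==
["in(p2,t2)", "pkg_at(p1,portA)", "truck_at(t2,portA)"]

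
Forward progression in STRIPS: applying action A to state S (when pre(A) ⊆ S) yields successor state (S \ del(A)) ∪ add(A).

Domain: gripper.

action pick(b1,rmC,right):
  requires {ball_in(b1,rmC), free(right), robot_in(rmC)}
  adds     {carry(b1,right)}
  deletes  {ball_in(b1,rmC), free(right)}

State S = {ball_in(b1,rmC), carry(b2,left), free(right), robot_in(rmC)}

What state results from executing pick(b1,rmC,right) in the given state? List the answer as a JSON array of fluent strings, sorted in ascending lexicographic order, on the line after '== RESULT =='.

Compute (S \ del) ∪ add:
  pre ⊆ S: {ball_in(b1,rmC), free(right), robot_in(rmC)} ⊆ S  — applicable
  S \ del = {carry(b2,left), robot_in(rmC)}
  ∪ add   = {carry(b1,right), carry(b2,left), robot_in(rmC)}

== RESULT ==
["carry(b1,right)", "carry(b2,left)", "robot_in(rmC)"]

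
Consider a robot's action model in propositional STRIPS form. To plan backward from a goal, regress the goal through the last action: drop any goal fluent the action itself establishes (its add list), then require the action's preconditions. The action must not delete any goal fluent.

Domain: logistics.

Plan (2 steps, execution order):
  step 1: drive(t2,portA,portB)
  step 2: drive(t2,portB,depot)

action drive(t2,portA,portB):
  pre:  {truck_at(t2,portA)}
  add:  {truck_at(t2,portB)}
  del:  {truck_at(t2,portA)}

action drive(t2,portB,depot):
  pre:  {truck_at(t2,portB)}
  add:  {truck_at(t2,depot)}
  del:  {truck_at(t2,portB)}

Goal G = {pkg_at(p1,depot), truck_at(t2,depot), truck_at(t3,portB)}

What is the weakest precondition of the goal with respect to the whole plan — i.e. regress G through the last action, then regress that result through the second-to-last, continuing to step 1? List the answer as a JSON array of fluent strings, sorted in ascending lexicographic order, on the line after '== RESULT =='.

Regress step by step:
  through step 2 (drive(t2,portB,depot)): drop {truck_at(t2,depot)}, keep {pkg_at(p1,depot), truck_at(t3,portB)}, require {truck_at(t2,portB)}
    → {pkg_at(p1,depot), truck_at(t2,portB), truck_at(t3,portB)}
  through step 1 (drive(t2,portA,portB)): drop {truck_at(t2,portB)}, keep {pkg_at(p1,depot), truck_at(t3,portB)}, require {truck_at(t2,portA)}
    → {pkg_at(p1,depot), truck_at(t2,portA), truck_at(t3,portB)}

== RESULT ==
["pkg_at(p1,depot)", "truck_at(t2,portA)", "truck_at(t3,portB)"]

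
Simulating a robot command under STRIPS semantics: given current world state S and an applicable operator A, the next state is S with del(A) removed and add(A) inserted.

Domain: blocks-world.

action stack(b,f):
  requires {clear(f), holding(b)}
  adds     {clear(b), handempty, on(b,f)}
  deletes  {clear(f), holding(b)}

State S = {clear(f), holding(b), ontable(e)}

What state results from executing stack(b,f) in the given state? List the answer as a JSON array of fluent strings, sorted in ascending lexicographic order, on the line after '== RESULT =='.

Progress:
  pre ⊆ S: {clear(f), holding(b)} ⊆ S  — applicable
  S \ del = {ontable(e)}
  ∪ add   = {clear(b), handempty, on(b,f), ontable(e)}

== RESULT ==
["clear(b)", "handempty", "on(b,f)", "ontable(e)"]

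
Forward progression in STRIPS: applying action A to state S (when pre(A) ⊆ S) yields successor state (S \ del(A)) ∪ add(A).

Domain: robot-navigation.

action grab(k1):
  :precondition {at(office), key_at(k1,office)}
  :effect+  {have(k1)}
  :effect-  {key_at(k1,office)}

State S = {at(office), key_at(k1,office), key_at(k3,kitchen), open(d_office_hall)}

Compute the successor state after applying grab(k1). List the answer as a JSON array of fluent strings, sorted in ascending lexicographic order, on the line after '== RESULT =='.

Progress:
  pre ⊆ S: {at(office), key_at(k1,office)} ⊆ S  — applicable
  S \ del = {at(office), key_at(k3,kitchen), open(d_office_hall)}
  ∪ add   = {at(office), have(k1), key_at(k3,kitchen), open(d_office_hall)}

== RESULT ==
["at(office)", "have(k1)", "key_at(k3,kitchen)", "open(d_office_hall)"]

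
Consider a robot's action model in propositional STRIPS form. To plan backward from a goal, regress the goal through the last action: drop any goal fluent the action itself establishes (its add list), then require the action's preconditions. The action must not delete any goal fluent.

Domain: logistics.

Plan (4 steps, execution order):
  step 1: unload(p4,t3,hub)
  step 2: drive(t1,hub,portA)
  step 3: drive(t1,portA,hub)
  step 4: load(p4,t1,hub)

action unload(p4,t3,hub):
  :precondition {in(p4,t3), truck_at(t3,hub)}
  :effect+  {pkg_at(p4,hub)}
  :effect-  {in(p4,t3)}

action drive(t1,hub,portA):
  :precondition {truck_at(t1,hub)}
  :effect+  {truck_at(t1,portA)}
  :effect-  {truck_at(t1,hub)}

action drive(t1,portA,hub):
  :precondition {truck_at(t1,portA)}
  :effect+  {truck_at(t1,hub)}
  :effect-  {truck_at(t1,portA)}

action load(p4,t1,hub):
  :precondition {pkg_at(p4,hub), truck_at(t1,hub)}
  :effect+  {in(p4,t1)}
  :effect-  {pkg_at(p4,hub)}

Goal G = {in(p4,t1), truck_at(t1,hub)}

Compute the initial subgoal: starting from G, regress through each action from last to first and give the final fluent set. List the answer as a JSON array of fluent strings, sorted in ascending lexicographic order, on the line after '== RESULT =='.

Regress step by step:
  through step 4 (load(p4,t1,hub)): drop {in(p4,t1)}, keep {truck_at(t1,hub)}, require {pkg_at(p4,hub), truck_at(t1,hub)}
    → {pkg_at(p4,hub), truck_at(t1,hub)}
  through step 3 (drive(t1,portA,hub)): drop {truck_at(t1,hub)}, keep {pkg_at(p4,hub)}, require {truck_at(t1,portA)}
    → {pkg_at(p4,hub), truck_at(t1,portA)}
  through step 2 (drive(t1,hub,portA)): drop {truck_at(t1,portA)}, keep {pkg_at(p4,hub)}, require {truck_at(t1,hub)}
    → {pkg_at(p4,hub), truck_at(t1,hub)}
  through step 1 (unload(p4,t3,hub)): drop {pkg_at(p4,hub)}, keep {truck_at(t1,hub)}, require {in(p4,t3), truck_at(t3,hub)}
    → {in(p4,t3), truck_at(t1,hub), truck_at(t3,hub)}

== RESULT ==
["in(p4,t3)", "truck_at(t1,hub)", "truck_at(t3,hub)"]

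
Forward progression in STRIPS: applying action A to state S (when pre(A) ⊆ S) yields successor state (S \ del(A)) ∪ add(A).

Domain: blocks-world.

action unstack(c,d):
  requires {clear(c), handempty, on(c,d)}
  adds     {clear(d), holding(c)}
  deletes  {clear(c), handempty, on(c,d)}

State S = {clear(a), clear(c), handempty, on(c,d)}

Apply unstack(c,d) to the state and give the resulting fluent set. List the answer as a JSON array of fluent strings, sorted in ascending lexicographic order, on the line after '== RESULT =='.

Compute (S \ del) ∪ add:
  pre ⊆ S: {clear(c), handempty, on(c,d)} ⊆ S  — applicable
  S \ del = {clear(a)}
  ∪ add   = {clear(a), clear(d), holding(c)}

== RESULT ==
["clear(a)", "clear(d)", "holding(c)"]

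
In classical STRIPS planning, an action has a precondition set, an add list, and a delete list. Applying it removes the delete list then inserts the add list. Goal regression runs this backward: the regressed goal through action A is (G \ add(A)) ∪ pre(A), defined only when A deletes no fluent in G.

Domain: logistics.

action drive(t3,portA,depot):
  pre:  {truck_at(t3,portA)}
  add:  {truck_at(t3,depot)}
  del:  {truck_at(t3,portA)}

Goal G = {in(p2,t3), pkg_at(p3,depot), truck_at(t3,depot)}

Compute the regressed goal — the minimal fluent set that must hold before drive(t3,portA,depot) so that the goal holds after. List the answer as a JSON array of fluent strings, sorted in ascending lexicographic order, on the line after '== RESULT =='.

Regress:
  G ∩ del = {}  (empty — regression defined)
  G \ add = {in(p2,t3), pkg_at(p3,depot), truck_at(t3,depot)} \ {truck_at(t3,depot)} = {in(p2,t3), pkg_at(p3,depot)}
  ∪ pre   = {in(p2,t3), pkg_at(p3,depot)} ∪ {truck_at(t3,portA)}
          = {in(p2,t3), pkg_at(p3,depot), truck_at(t3,portA)}

== RESULT ==
["in(p2,t3)", "pkg_at(p3,depot)", "truck_at(t3,portA)"]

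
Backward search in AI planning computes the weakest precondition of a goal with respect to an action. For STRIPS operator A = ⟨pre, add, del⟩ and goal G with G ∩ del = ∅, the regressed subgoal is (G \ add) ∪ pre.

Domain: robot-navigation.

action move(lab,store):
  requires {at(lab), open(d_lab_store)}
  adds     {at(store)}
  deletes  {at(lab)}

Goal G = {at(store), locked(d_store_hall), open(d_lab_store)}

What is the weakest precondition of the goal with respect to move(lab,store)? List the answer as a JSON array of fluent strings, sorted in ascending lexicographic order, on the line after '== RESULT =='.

Compute (G \ add) ∪ pre:
  G ∩ del = {}  (empty — regression defined)
  G \ add = {at(store), locked(d_store_hall), open(d_lab_store)} \ {at(store)} = {locked(d_store_hall), open(d_lab_store)}
  ∪ pre   = {locked(d_store_hall), open(d_lab_store)} ∪ {at(lab), open(d_lab_store)}
          = {at(lab), locked(d_store_hall), open(d_lab_store)}

== RESULT ==
["at(lab)", "locked(d_store_hall)", "open(d_lab_store)"]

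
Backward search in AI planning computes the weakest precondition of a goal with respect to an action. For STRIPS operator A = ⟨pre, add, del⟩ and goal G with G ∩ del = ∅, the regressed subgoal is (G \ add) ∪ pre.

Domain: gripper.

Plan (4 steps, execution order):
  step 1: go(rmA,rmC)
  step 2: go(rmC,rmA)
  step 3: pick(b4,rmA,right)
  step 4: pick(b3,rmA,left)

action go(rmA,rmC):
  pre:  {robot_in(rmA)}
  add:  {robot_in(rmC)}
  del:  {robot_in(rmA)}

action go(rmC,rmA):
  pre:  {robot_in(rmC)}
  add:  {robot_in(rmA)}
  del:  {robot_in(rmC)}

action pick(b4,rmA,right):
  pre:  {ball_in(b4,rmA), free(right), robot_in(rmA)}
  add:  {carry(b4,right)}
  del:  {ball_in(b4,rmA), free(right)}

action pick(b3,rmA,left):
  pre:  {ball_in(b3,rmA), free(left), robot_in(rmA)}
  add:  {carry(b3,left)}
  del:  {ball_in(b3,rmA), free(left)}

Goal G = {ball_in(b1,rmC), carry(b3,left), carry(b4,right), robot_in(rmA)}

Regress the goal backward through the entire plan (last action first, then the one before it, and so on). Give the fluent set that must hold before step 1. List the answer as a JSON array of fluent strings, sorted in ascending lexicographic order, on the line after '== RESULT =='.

Regress step by step:
  through step 4 (pick(b3,rmA,left)): drop {carry(b3,left)}, keep {ball_in(b1,rmC), carry(b4,right), robot_in(rmA)}, require {ball_in(b3,rmA), free(left), robot_in(rmA)}
    → {ball_in(b1,rmC), ball_in(b3,rmA), carry(b4,right), free(left), robot_in(rmA)}
  through step 3 (pick(b4,rmA,right)): drop {carry(b4,right)}, keep {ball_in(b1,rmC), ball_in(b3,rmA), free(left), robot_in(rmA)}, require {ball_in(b4,rmA), free(right), robot_in(rmA)}
    → {ball_in(b1,rmC), ball_in(b3,rmA), ball_in(b4,rmA), free(left), free(right), robot_in(rmA)}
  through step 2 (go(rmC,rmA)): drop {robot_in(rmA)}, keep {ball_in(b1,rmC), ball_in(b3,rmA), ball_in(b4,rmA), free(left), free(right)}, require {robot_in(rmC)}
    → {ball_in(b1,rmC), ball_in(b3,rmA), ball_in(b4,rmA), free(left), free(right), robot_in(rmC)}
  through step 1 (go(rmA,rmC)): drop {robot_in(rmC)}, keep {ball_in(b1,rmC), ball_in(b3,rmA), ball_in(b4,rmA), free(left), free(right)}, require {robot_in(rmA)}
    → {ball_in(b1,rmC), ball_in(b3,rmA), ball_in(b4,rmA), free(left), free(right), robot_in(rmA)}

== RESULT ==
["ball_in(b1,rmC)", "ball_in(b3,rmA)", "ball_in(b4,rmA)", "free(left)", "free(right)", "robot_in(rmA)"]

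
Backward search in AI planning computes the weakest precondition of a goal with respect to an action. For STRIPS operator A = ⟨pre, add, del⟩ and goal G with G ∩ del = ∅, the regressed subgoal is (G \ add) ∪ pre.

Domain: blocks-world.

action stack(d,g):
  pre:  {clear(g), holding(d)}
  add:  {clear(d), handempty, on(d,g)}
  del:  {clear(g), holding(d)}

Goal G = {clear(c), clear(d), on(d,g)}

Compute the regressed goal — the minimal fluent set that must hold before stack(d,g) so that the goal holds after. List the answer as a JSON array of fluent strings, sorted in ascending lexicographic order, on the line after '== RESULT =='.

Compute (G \ add) ∪ pre:
  G ∩ del = {}  (empty — regression defined)
  G \ add = {clear(c), clear(d), on(d,g)} \ {clear(d), handempty, on(d,g)} = {clear(c)}
  ∪ pre   = {clear(c)} ∪ {clear(g), holding(d)}
          = {clear(c), clear(g), holding(d)}

== RESULT ==
["clear(c)", "clear(g)", "holding(d)"]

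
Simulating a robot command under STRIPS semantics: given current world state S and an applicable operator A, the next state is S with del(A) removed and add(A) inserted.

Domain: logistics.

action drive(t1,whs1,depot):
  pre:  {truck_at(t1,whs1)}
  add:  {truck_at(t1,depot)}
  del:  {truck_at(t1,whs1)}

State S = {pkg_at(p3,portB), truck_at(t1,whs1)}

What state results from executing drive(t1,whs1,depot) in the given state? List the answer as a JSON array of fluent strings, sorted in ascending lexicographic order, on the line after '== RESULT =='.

Progress:
  pre ⊆ S: {truck_at(t1,whs1)} ⊆ S  — applicable
  S \ del = {pkg_at(p3,portB)}
  ∪ add   = {pkg_at(p3,portB), truck_at(t1,depot)}

== RESULT ==
["pkg_at(p3,portB)", "truck_at(t1,depot)"]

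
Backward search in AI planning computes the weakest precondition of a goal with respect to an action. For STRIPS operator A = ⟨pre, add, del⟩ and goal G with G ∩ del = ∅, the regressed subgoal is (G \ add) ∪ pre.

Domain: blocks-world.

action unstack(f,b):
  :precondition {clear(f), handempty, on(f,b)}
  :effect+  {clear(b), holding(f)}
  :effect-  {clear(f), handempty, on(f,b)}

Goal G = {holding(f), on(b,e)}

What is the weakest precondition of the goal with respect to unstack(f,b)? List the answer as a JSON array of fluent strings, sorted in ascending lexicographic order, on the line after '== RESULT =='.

Compute (G \ add) ∪ pre:
  G ∩ del = {}  (empty — regression defined)
  G \ add = {holding(f), on(b,e)} \ {clear(b), holding(f)} = {on(b,e)}
  ∪ pre   = {on(b,e)} ∪ {clear(f), handempty, on(f,b)}
          = {clear(f), handempty, on(b,e), on(f,b)}

== RESULT ==
["clear(f)", "handempty", "on(b,e)", "on(f,b)"]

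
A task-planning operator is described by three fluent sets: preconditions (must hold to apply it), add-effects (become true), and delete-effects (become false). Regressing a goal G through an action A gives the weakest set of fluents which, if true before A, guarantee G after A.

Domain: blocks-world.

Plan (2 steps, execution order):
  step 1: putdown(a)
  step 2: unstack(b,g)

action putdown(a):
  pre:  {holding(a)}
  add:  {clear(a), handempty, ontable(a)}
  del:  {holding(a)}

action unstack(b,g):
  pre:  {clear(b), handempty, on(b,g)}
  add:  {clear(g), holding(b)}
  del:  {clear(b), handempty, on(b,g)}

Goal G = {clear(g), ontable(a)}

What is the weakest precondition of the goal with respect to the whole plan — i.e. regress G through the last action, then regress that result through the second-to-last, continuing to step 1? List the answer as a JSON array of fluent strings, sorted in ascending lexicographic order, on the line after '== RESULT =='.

Work backward from the goal:
  through step 2 (unstack(b,g)): drop {clear(g)}, keep {ontable(a)}, require {clear(b), handempty, on(b,g)}
    → {clear(b), handempty, on(b,g), ontable(a)}
  through step 1 (putdown(a)): drop {handempty, ontable(a)}, keep {clear(b), on(b,g)}, require {holding(a)}
    → {clear(b), holding(a), on(b,g)}

== RESULT ==
["clear(b)", "holding(a)", "on(b,g)"]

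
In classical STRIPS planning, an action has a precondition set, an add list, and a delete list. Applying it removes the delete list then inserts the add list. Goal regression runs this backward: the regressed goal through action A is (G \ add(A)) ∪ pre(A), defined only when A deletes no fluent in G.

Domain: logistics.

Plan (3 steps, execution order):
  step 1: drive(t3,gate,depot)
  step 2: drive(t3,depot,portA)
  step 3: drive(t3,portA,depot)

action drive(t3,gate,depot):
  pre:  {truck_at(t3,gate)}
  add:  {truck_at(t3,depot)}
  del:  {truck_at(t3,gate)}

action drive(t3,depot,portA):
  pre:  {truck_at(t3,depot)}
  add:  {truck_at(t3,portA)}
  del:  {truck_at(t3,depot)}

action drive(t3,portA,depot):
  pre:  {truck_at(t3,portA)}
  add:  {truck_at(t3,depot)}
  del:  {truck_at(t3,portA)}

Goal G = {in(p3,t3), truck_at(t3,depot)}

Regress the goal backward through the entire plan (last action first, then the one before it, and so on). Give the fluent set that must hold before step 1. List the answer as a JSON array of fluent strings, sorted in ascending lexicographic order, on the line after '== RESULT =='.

Work backward from the goal:
  through step 3 (drive(t3,portA,depot)): drop {truck_at(t3,depot)}, keep {in(p3,t3)}, require {truck_at(t3,portA)}
    → {in(p3,t3), truck_at(t3,portA)}
  through step 2 (drive(t3,depot,portA)): drop {truck_at(t3,portA)}, keep {in(p3,t3)}, require {truck_at(t3,depot)}
    → {in(p3,t3), truck_at(t3,depot)}
  through step 1 (drive(t3,gate,depot)): drop {truck_at(t3,depot)}, keep {in(p3,t3)}, require {truck_at(t3,gate)}
    → {in(p3,t3), truck_at(t3,gate)}

== RESULT ==
["in(p3,t3)", "truck_at(t3,gate)"]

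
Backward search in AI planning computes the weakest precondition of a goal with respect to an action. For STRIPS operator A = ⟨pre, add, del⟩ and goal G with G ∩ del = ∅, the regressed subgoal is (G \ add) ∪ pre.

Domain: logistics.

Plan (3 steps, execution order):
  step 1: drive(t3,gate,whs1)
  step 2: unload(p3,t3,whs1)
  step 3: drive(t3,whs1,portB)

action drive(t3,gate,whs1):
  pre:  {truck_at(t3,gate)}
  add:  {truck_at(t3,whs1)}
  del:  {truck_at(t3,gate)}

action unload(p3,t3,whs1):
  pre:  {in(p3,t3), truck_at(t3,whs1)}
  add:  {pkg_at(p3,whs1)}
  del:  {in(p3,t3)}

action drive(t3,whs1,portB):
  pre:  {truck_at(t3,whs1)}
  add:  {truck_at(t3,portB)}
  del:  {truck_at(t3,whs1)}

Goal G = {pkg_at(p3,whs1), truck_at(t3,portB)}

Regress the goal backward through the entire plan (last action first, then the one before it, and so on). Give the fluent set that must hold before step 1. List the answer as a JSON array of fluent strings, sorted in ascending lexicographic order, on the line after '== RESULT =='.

Work backward from the goal:
  through step 3 (drive(t3,whs1,portB)): drop {truck_at(t3,portB)}, keep {pkg_at(p3,whs1)}, require {truck_at(t3,whs1)}
    → {pkg_at(p3,whs1), truck_at(t3,whs1)}
  through step 2 (unload(p3,t3,whs1)): drop {pkg_at(p3,whs1)}, keep {truck_at(t3,whs1)}, require {in(p3,t3), truck_at(t3,whs1)}
    → {in(p3,t3), truck_at(t3,whs1)}
  through step 1 (drive(t3,gate,whs1)): drop {truck_at(t3,whs1)}, keep {in(p3,t3)}, require {truck_at(t3,gate)}
    → {in(p3,t3), truck_at(t3,gate)}

== RESULT ==
["in(p3,t3)", "truck_at(t3,gate)"]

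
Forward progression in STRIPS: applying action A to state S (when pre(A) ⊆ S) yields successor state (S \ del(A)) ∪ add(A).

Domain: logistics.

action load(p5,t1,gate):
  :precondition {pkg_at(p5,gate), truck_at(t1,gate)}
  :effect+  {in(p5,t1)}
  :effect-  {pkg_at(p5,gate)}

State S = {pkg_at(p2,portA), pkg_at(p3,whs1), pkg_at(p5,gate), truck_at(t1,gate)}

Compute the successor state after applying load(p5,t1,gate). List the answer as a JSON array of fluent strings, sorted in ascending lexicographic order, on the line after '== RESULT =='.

Compute (S \ del) ∪ add:
  pre ⊆ S: {pkg_at(p5,gate), truck_at(t1,gate)} ⊆ S  — applicable
  S \ del = {pkg_at(p2,portA), pkg_at(p3,whs1), truck_at(t1,gate)}
  ∪ add   = {in(p5,t1), pkg_at(p2,portA), pkg_at(p3,whs1), truck_at(t1,gate)}

== RESULT ==
["in(p5,t1)", "pkg_at(p2,portA)", "pkg_at(p3,whs1)", "truck_at(t1,gate)"]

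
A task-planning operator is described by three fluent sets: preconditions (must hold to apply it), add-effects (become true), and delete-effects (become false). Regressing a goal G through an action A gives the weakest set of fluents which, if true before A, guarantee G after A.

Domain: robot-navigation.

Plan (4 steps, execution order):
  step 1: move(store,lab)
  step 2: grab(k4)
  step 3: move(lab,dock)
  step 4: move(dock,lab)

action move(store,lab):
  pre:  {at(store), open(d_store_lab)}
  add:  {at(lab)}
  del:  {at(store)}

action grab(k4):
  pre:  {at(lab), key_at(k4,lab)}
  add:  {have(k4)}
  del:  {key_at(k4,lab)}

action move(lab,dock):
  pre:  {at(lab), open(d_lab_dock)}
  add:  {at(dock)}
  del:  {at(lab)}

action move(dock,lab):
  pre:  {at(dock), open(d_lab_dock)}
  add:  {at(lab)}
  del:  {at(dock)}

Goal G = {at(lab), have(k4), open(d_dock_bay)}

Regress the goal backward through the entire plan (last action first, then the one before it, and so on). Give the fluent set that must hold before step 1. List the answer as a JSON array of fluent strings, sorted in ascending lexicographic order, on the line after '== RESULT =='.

Regress step by step:
  through step 4 (move(dock,lab)): drop {at(lab)}, keep {have(k4), open(d_dock_bay)}, require {at(dock), open(d_lab_dock)}
    → {at(dock), have(k4), open(d_dock_bay), open(d_lab_dock)}
  through step 3 (move(lab,dock)): drop {at(dock)}, keep {have(k4), open(d_dock_bay), open(d_lab_dock)}, require {at(lab), open(d_lab_dock)}
    → {at(lab), have(k4), open(d_dock_bay), open(d_lab_dock)}
  through step 2 (grab(k4)): drop {have(k4)}, keep {at(lab), open(d_dock_bay), open(d_lab_dock)}, require {at(lab), key_at(k4,lab)}
    → {at(lab), key_at(k4,lab), open(d_dock_bay), open(d_lab_dock)}
  through step 1 (move(store,lab)): drop {at(lab)}, keep {key_at(k4,lab), open(d_dock_bay), open(d_lab_dock)}, require {at(store), open(d_store_lab)}
    → {at(store), key_at(k4,lab), open(d_dock_bay), open(d_lab_dock), open(d_store_lab)}

== RESULT ==
["at(store)", "key_at(k4,lab)", "open(d_dock_bay)", "open(d_lab_dock)", "open(d_store_lab)"]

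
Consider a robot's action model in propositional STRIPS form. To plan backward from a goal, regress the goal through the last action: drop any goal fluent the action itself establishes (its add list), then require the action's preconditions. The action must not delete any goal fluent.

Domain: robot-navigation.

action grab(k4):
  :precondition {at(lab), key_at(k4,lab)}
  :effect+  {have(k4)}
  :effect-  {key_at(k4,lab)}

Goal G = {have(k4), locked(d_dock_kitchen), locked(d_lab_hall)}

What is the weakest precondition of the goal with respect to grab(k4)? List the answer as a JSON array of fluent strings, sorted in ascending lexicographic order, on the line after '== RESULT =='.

Compute (G \ add) ∪ pre:
  G ∩ del = {}  (empty — regression defined)
  G \ add = {have(k4), locked(d_dock_kitchen), locked(d_lab_hall)} \ {have(k4)} = {locked(d_dock_kitchen), locked(d_lab_hall)}
  ∪ pre   = {locked(d_dock_kitchen), locked(d_lab_hall)} ∪ {at(lab), key_at(k4,lab)}
          = {at(lab), key_at(k4,lab), locked(d_dock_kitchen), locked(d_lab_hall)}

== RESULT ==
["at(lab)", "key_at(k4,lab)", "locked(d_dock_kitchen)", "locked(d_lab_hall)"]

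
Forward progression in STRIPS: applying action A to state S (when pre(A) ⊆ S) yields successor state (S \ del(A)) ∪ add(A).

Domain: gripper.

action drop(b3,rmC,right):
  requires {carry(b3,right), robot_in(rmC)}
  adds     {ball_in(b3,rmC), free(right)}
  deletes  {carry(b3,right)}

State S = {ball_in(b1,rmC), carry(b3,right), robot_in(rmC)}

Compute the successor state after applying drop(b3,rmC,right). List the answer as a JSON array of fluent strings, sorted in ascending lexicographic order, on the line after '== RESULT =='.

Progress:
  pre ⊆ S: {carry(b3,right), robot_in(rmC)} ⊆ S  — applicable
  S \ del = {ball_in(b1,rmC), robot_in(rmC)}
  ∪ add   = {ball_in(b1,rmC), ball_in(b3,rmC), free(right), robot_in(rmC)}

== RESULT ==
["ball_in(b1,rmC)", "ball_in(b3,rmC)", "free(right)", "robot_in(rmC)"]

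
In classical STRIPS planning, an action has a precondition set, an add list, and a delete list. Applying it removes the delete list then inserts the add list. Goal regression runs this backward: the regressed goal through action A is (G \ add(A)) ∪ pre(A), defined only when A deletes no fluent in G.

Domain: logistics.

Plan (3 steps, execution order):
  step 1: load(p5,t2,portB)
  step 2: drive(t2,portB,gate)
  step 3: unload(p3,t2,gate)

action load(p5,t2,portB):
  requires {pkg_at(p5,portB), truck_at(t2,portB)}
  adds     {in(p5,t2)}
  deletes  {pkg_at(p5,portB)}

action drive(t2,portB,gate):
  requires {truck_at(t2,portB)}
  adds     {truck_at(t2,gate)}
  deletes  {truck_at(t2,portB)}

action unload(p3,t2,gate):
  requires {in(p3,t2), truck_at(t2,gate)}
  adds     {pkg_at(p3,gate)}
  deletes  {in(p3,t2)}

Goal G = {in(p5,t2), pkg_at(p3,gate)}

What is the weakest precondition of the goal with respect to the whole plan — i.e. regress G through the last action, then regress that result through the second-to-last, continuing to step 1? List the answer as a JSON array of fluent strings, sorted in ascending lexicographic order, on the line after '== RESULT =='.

Regress step by step:
  through step 3 (unload(p3,t2,gate)): drop {pkg_at(p3,gate)}, keep {in(p5,t2)}, require {in(p3,t2), truck_at(t2,gate)}
    → {in(p3,t2), in(p5,t2), truck_at(t2,gate)}
  through step 2 (drive(t2,portB,gate)): drop {truck_at(t2,gate)}, keep {in(p3,t2), in(p5,t2)}, require {truck_at(t2,portB)}
    → {in(p3,t2), in(p5,t2), truck_at(t2,portB)}
  through step 1 (load(p5,t2,portB)): drop {in(p5,t2)}, keep {in(p3,t2), truck_at(t2,portB)}, require {pkg_at(p5,portB), truck_at(t2,portB)}
    → {in(p3,t2), pkg_at(p5,portB), truck_at(t2,portB)}

== RESULT ==
["in(p3,t2)", "pkg_at(p5,portB)", "truck_at(t2,portB)"]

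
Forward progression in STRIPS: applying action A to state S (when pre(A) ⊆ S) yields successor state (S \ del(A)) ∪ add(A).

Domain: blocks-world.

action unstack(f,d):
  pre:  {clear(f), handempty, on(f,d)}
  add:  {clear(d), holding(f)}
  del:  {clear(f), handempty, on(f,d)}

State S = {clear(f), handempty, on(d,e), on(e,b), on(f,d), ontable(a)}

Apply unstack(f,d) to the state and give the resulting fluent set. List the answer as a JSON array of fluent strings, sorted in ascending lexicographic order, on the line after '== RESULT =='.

Compute (S \ del) ∪ add:
  pre ⊆ S: {clear(f), handempty, on(f,d)} ⊆ S  — applicable
  S \ del = {on(d,e), on(e,b), ontable(a)}
  ∪ add   = {clear(d), holding(f), on(d,e), on(e,b), ontable(a)}

== RESULT ==
["clear(d)", "holding(f)", "on(d,e)", "on(e,b)", "ontable(a)"]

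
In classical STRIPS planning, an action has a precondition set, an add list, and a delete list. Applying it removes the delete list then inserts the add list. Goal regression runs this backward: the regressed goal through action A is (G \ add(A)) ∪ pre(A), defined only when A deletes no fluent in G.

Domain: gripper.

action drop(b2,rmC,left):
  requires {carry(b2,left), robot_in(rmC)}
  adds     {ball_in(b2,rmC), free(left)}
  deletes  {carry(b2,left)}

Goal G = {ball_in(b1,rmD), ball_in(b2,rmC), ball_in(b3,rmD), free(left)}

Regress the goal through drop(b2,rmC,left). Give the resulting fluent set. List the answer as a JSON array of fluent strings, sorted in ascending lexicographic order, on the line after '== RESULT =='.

Compute (G \ add) ∪ pre:
  G ∩ del = {}  (empty — regression defined)
  G \ add = {ball_in(b1,rmD), ball_in(b2,rmC), ball_in(b3,rmD), free(left)} \ {ball_in(b2,rmC), free(left)} = {ball_in(b1,rmD), ball_in(b3,rmD)}
  ∪ pre   = {ball_in(b1,rmD), ball_in(b3,rmD)} ∪ {carry(b2,left), robot_in(rmC)}
          = {ball_in(b1,rmD), ball_in(b3,rmD), carry(b2,left), robot_in(rmC)}

== RESULT ==
["ball_in(b1,rmD)", "ball_in(b3,rmD)", "carry(b2,left)", "robot_in(rmC)"]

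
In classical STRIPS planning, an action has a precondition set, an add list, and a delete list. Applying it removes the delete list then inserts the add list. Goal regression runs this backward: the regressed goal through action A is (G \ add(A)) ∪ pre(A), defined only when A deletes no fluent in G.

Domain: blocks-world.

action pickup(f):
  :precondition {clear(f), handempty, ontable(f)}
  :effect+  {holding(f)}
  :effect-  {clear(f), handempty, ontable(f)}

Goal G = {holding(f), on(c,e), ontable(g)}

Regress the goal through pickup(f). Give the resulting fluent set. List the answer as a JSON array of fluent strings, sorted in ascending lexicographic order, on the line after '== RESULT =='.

Regress:
  G ∩ del = {}  (empty — regression defined)
  G \ add = {holding(f), on(c,e), ontable(g)} \ {holding(f)} = {on(c,e), ontable(g)}
  ∪ pre   = {on(c,e), ontable(g)} ∪ {clear(f), handempty, ontable(f)}
          = {clear(f), handempty, on(c,e), ontable(f), ontable(g)}

== RESULT ==
["clear(f)", "handempty", "on(c,e)", "ontable(f)", "ontable(g)"]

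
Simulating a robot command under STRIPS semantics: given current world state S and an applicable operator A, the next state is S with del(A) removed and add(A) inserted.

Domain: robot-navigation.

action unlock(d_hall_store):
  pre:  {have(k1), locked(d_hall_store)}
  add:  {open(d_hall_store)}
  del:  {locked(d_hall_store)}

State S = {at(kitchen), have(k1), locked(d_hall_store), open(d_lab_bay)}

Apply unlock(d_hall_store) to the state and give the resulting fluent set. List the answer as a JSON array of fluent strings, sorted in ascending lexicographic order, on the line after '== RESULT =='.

Compute (S \ del) ∪ add:
  pre ⊆ S: {have(k1), locked(d_hall_store)} ⊆ S  — applicable
  S \ del = {at(kitchen), have(k1), open(d_lab_bay)}
  ∪ add   = {at(kitchen), have(k1), open(d_hall_store), open(d_lab_bay)}

== RESULT ==
["at(kitchen)", "have(k1)", "open(d_hall_store)", "open(d_lab_bay)"]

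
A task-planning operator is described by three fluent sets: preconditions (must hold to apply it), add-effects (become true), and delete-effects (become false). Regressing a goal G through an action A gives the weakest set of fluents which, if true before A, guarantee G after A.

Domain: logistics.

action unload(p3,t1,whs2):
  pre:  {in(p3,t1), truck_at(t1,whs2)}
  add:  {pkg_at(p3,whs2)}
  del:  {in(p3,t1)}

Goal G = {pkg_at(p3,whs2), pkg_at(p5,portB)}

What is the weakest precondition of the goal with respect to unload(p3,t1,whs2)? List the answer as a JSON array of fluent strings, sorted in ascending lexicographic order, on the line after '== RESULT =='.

Compute (G \ add) ∪ pre:
  G ∩ del = {}  (empty — regression defined)
  G \ add = {pkg_at(p3,whs2), pkg_at(p5,portB)} \ {pkg_at(p3,whs2)} = {pkg_at(p5,portB)}
  ∪ pre   = {pkg_at(p5,portB)} ∪ {in(p3,t1), truck_at(t1,whs2)}
          = {in(p3,t1), pkg_at(p5,portB), truck_at(t1,whs2)}

== RESULT ==
["in(p3,t1)", "pkg_at(p5,portB)", "truck_at(t1,whs2)"]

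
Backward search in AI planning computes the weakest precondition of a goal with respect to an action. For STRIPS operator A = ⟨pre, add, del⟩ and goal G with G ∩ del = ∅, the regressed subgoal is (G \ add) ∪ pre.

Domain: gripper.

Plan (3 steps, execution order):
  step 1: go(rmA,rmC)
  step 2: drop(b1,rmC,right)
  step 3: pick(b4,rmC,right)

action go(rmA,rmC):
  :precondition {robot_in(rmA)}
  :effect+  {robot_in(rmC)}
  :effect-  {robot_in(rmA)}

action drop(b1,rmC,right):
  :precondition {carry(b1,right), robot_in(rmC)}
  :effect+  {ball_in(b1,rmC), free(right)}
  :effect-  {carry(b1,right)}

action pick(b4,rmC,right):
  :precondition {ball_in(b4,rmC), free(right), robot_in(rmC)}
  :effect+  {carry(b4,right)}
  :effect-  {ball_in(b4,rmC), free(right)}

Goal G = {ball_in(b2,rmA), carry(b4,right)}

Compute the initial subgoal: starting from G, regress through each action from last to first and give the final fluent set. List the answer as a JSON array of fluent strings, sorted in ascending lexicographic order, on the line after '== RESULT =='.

Work backward from the goal:
  through step 3 (pick(b4,rmC,right)): drop {carry(b4,right)}, keep {ball_in(b2,rmA)}, require {ball_in(b4,rmC), free(right), robot_in(rmC)}
    → {ball_in(b2,rmA), ball_in(b4,rmC), free(right), robot_in(rmC)}
  through step 2 (drop(b1,rmC,right)): drop {free(right)}, keep {ball_in(b2,rmA), ball_in(b4,rmC), robot_in(rmC)}, require {carry(b1,right), robot_in(rmC)}
    → {ball_in(b2,rmA), ball_in(b4,rmC), carry(b1,right), robot_in(rmC)}
  through step 1 (go(rmA,rmC)): drop {robot_in(rmC)}, keep {ball_in(b2,rmA), ball_in(b4,rmC), carry(b1,right)}, require {robot_in(rmA)}
    → {ball_in(b2,rmA), ball_in(b4,rmC), carry(b1,right), robot_in(rmA)}

== RESULT ==
["ball_in(b2,rmA)", "ball_in(b4,rmC)", "carry(b1,right)", "robot_in(rmA)"]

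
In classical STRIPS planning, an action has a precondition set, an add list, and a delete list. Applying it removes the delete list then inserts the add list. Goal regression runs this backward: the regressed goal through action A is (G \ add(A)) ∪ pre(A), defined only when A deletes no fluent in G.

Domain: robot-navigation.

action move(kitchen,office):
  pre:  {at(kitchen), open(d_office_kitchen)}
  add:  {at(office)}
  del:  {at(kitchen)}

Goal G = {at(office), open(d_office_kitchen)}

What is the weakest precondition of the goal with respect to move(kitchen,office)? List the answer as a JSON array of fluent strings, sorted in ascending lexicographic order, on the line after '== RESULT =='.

Compute (G \ add) ∪ pre:
  G ∩ del = {}  (empty — regression defined)
  G \ add = {at(office), open(d_office_kitchen)} \ {at(office)} = {open(d_office_kitchen)}
  ∪ pre   = {open(d_office_kitchen)} ∪ {at(kitchen), open(d_office_kitchen)}
          = {at(kitchen), open(d_office_kitchen)}

== RESULT ==
["at(kitchen)", "open(d_office_kitchen)"]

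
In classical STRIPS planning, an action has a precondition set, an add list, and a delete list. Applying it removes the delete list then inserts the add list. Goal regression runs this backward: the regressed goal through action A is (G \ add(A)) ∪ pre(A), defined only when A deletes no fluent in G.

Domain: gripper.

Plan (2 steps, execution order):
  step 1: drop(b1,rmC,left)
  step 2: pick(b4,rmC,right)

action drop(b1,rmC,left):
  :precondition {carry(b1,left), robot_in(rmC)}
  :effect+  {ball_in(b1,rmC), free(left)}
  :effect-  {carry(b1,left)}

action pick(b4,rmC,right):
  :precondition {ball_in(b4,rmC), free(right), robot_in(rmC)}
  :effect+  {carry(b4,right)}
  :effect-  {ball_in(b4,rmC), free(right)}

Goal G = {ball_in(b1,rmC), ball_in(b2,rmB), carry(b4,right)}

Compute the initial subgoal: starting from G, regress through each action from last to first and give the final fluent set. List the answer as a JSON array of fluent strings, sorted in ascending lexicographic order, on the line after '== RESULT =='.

Work backward from the goal:
  through step 2 (pick(b4,rmC,right)): drop {carry(b4,right)}, keep {ball_in(b1,rmC), ball_in(b2,rmB)}, require {ball_in(b4,rmC), free(right), robot_in(rmC)}
    → {ball_in(b1,rmC), ball_in(b2,rmB), ball_in(b4,rmC), free(right), robot_in(rmC)}
  through step 1 (drop(b1,rmC,left)): drop {ball_in(b1,rmC)}, keep {ball_in(b2,rmB), ball_in(b4,rmC), free(right), robot_in(rmC)}, require {carry(b1,left), robot_in(rmC)}
    → {ball_in(b2,rmB), ball_in(b4,rmC), carry(b1,left), free(right), robot_in(rmC)}

== RESULT ==
["ball_in(b2,rmB)", "ball_in(b4,rmC)", "carry(b1,left)", "free(right)", "robot_in(rmC)"]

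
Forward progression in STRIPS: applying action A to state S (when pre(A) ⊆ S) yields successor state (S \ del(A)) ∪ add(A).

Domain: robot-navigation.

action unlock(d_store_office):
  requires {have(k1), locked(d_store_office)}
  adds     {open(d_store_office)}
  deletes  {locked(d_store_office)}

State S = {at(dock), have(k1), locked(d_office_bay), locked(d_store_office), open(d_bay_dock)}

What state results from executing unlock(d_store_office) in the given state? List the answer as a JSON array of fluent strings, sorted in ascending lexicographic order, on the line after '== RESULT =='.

Compute (S \ del) ∪ add:
  pre ⊆ S: {have(k1), locked(d_store_office)} ⊆ S  — applicable
  S \ del = {at(dock), have(k1), locked(d_office_bay), open(d_bay_dock)}
  ∪ add   = {at(dock), have(k1), locked(d_office_bay), open(d_bay_dock), open(d_store_office)}

== RESULT ==
["at(dock)", "have(k1)", "locked(d_office_bay)", "open(d_bay_dock)", "open(d_store_office)"]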